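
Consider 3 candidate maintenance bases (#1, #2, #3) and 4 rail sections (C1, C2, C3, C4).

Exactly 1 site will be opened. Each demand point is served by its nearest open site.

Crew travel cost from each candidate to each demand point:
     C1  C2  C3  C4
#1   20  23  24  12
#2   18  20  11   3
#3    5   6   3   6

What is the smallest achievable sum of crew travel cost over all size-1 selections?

20

Open {#3}.
  C1→#3 5, C2→#3 6, C3→#3 3, C4→#3 6  ⇒ total 20.
Compare {#2}: total 52.
Compare {#1}: total 79.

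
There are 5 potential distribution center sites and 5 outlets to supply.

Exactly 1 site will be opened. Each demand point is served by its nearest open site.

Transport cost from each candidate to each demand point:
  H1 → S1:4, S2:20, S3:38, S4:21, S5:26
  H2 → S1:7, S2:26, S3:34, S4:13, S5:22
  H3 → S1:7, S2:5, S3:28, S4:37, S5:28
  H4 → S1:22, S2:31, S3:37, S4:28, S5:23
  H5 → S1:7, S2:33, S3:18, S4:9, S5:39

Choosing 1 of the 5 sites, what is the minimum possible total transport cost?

102

Open {H2}.
  S1→H2 7, S2→H2 26, S3→H2 34, S4→H2 13, S5→H2 22  ⇒ total 102.
Compare {H3}: total 105.
Compare {H5}: total 106.
No size-1 selection does better; minimum is 102.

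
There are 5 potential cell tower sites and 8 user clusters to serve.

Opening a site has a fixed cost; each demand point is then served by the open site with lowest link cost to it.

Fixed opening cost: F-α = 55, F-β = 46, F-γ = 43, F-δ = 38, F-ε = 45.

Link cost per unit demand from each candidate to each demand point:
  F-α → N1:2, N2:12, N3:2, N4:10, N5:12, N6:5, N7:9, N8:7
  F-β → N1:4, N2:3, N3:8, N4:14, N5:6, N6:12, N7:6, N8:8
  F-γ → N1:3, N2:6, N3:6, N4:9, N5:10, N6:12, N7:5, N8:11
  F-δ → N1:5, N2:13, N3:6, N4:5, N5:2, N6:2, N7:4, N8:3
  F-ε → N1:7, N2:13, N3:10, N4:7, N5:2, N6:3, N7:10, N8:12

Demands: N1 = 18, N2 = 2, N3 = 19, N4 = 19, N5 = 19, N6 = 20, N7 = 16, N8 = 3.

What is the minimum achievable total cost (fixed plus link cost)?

Open {F-α, F-δ}: assign each demand point to its cheapest open site.
  N1→F-α 18×2=36, N2→F-α 2×12=24, N3→F-α 19×2=38, N4→F-δ 19×5=95, N5→F-δ 19×2=38, N6→F-δ 20×2=40, N7→F-δ 16×4=64, N8→F-δ 3×3=9
  link cost 344, fixed 93 → total 437.
Compare {F-α, F-β, F-δ}: link cost 326 + fixed 139 = 465.
Compare {F-α, F-γ, F-δ}: link cost 332 + fixed 136 = 468.
Compare {F-α, F-δ, F-ε}: link cost 344 + fixed 138 = 482.
All other subsets cost ≥ 465. Minimum total cost: 437.

437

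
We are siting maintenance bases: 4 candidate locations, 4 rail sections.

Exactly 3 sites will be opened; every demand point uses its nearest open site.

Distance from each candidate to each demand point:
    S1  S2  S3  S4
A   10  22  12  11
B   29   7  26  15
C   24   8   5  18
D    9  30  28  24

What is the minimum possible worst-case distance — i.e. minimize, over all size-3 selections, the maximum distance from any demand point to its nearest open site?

11

Open {A, B, C}.
  Farthest demand point is S4 at distance 11 (to A); all others are ≤ 11.
With {A, C, D} the worst case is 11.
With {A, B, D} the worst case is 12.
No size-3 selection achieves below 11.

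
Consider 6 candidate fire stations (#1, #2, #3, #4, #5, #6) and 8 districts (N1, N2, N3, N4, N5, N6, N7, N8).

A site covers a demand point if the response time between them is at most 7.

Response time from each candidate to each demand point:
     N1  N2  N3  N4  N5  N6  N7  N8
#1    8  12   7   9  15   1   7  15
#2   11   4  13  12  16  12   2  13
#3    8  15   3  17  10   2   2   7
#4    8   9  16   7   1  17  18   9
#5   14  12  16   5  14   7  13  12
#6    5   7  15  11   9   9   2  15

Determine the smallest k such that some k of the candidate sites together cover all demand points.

3

Coverage sets (demand points within 7 of each site):
  #1: {N3, N6, N7}
  #2: {N2, N7}
  #3: {N3, N6, N7, N8}
  #4: {N4, N5}
  #5: {N4, N6}
  #6: {N1, N2, N7}
No 2 sites suffice: every size-2 union leaves at least one demand point uncovered.
But {#3, #4, #6} covers everything, so the minimum is 3.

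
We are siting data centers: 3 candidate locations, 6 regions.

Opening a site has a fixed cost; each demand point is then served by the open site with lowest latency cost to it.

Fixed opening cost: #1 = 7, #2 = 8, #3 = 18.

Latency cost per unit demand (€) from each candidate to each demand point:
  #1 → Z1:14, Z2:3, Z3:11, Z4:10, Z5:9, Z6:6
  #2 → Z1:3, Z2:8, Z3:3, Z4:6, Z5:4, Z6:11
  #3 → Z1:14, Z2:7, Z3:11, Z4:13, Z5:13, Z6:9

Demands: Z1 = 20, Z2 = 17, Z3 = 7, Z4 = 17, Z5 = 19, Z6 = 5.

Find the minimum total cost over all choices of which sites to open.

Open {#1, #2}: assign each demand point to its cheapest open site.
  Z1→#2 20×3=60, Z2→#1 17×3=51, Z3→#2 7×3=21, Z4→#2 17×6=102, Z5→#2 19×4=76, Z6→#1 5×6=30
  latency cost 340, fixed 15 → total 355.
Compare {#1, #2, #3}: latency cost 340 + fixed 33 = 373.
Compare {#2, #3}: latency cost 423 + fixed 26 = 449.
Compare {#2}: latency cost 450 + fixed 8 = 458.
All other subsets cost ≥ 373. Minimum total cost: 355.

355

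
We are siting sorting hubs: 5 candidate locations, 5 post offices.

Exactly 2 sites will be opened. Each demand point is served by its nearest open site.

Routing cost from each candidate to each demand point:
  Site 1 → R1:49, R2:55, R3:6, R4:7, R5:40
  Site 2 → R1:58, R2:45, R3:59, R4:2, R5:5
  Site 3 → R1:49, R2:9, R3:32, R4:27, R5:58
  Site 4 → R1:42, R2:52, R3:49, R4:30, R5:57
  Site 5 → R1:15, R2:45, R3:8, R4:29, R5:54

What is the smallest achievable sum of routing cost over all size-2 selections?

75

Open {Site 2, Site 5}.
  R1→Site 5 15, R2→Site 2 45, R3→Site 5 8, R4→Site 2 2, R5→Site 2 5  ⇒ total 75.
Compare {Site 2, Site 3}: total 97.
Compare {Site 1, Site 2}: total 107.
No size-2 selection does better; minimum is 75.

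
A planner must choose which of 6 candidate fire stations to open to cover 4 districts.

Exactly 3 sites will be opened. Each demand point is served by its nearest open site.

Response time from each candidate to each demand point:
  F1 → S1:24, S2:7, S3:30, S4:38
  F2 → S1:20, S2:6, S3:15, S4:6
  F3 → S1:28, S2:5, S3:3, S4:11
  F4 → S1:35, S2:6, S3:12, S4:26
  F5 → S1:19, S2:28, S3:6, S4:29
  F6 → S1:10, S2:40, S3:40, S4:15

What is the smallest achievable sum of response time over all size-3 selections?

24

Open {F2, F3, F6}.
  S1→F6 10, S2→F3 5, S3→F3 3, S4→F2 6  ⇒ total 24.
Compare {F2, F5, F6}: total 28.
Compare {F1, F3, F6}: total 29.
No size-3 selection does better; minimum is 24.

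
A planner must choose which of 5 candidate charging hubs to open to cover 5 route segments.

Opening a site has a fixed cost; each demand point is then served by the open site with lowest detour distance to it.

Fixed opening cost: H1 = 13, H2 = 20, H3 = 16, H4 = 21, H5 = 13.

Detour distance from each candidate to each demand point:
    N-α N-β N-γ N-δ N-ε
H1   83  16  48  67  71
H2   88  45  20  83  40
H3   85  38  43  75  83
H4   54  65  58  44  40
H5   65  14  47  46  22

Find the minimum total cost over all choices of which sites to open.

200

Open {H2, H5}: assign each demand point to its cheapest open site.
  N-α→H5 65, N-β→H5 14, N-γ→H2 20, N-δ→H5 46, N-ε→H5 22
  detour distance 167, fixed 33 → total 200.
Compare {H5}: detour distance 194 + fixed 13 = 207.
Compare {H2, H4, H5}: detour distance 154 + fixed 54 = 208.
Compare {H1, H2, H5}: detour distance 167 + fixed 46 = 213.
All other subsets cost ≥ 207. Minimum total cost: 200.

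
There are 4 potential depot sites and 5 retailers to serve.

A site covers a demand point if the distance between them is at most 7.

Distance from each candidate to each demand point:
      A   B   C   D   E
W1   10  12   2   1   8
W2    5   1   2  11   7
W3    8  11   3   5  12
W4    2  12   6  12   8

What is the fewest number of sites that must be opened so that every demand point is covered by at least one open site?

2

Coverage sets (demand points within 7 of each site):
  W1: {C, D}
  W2: {A, B, C, E}
  W3: {C, D}
  W4: {A, C}
No single site covers all 5 demand points.
But {W1, W2} covers everything, so the minimum is 2.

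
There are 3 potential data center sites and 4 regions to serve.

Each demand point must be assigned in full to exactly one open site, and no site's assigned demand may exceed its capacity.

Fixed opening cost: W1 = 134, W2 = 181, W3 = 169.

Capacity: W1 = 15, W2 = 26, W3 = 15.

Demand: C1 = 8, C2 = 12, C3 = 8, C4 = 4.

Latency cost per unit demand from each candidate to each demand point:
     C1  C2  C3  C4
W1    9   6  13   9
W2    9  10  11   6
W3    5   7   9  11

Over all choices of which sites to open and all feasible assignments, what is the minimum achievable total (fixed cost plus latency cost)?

571

Open {W1, W2}; cheapest assignment that respects the capacities:
  W1 (cap 15, load 12): C2 — cost 12×6 = 72
  W2 (cap 26, load 20): C1, C3, C4 — cost 8×9 + 8×11 + 4×6 = 184
  Shipping 256, fixed 315 → total 571.
  Any other capacity-feasible assignment to {W1, W2} ships for at least 256.
Compare {W2, W3}: its best feasible assignment gives total 618.
Compare {W1, W2, W3}: its best feasible assignment gives total 708.
Every other set of open sites that can feasibly serve all demand totals ≥ 618 even under its best assignment. Minimum: 571.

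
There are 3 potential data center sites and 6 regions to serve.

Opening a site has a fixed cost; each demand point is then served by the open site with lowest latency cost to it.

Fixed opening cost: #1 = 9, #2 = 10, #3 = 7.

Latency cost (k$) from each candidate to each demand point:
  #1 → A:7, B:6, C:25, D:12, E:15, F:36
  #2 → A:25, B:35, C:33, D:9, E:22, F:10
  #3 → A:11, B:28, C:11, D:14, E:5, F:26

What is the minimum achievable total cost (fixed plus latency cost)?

Open {#1, #2, #3}: assign each demand point to its cheapest open site.
  A→#1 7, B→#1 6, C→#3 11, D→#2 9, E→#3 5, F→#2 10
  latency cost 48, fixed 26 → total 74.
Compare {#1, #3}: latency cost 67 + fixed 16 = 83.
Compare {#1, #2}: latency cost 72 + fixed 19 = 91.
Compare {#2, #3}: latency cost 74 + fixed 17 = 91.
All other subsets cost ≥ 83. Minimum total cost: 74.

74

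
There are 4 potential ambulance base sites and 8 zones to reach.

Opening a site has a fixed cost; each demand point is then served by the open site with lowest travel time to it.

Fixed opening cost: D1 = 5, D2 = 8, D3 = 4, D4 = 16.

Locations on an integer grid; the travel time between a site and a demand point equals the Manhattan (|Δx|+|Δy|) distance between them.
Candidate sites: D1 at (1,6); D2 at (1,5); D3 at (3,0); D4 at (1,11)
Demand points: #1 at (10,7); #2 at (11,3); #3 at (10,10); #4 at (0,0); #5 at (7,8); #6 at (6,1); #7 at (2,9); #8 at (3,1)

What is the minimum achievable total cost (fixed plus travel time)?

Open {D1, D3}: assign each demand point to its cheapest open site.
  #1→D1 10, #2→D3 11, #3→D1 13, #4→D3 3, #5→D1 8, #6→D3 4, #7→D1 4, #8→D3 1
  travel time 54, fixed 9 → total 63.
Compare {D2, D3}: travel time 58 + fixed 12 = 70.
Compare {D1, D2, D3}: travel time 54 + fixed 17 = 71.
Compare {D3, D4}: travel time 54 + fixed 20 = 74.
All other subsets cost ≥ 70. Minimum total cost: 63.

63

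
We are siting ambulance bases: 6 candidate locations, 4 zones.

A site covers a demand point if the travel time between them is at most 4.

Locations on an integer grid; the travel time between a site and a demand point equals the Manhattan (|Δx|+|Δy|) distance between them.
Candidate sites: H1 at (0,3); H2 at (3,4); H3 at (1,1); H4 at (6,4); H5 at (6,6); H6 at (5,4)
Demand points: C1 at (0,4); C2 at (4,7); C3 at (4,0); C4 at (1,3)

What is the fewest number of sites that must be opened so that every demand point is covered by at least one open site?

Coverage sets (demand points within 4 of each site):
  H1: {C1, C4}
  H2: {C1, C2, C4}
  H3: {C1, C3, C4}
  H4: {}
  H5: {C2}
  H6: {C2}
No single site covers all 4 demand points.
But {H2, H3} covers everything, so the minimum is 2.

2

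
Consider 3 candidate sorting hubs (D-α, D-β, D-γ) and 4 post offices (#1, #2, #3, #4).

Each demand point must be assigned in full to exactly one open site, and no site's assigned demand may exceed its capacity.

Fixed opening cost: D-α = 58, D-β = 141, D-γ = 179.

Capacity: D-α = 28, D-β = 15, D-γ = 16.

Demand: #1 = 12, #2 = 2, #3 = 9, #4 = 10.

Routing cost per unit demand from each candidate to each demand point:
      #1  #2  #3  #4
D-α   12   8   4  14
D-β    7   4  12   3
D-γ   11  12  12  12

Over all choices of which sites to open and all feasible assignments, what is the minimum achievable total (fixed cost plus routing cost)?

417

Open {D-α, D-β}; cheapest assignment that respects the capacities:
  D-α (cap 28, load 21): #1, #3 — cost 12×12 + 9×4 = 180
  D-β (cap 15, load 12): #2, #4 — cost 2×4 + 10×3 = 38
  Shipping 218, fixed 199 → total 417.
  Any other capacity-feasible assignment to {D-α, D-β} ships for at least 218.
Compare {D-α, D-γ}: its best feasible assignment gives total 553.
Compare {D-α, D-β, D-γ}: its best feasible assignment gives total 584.
Every other set of open sites that can feasibly serve all demand totals ≥ 553 even under its best assignment. Minimum: 417.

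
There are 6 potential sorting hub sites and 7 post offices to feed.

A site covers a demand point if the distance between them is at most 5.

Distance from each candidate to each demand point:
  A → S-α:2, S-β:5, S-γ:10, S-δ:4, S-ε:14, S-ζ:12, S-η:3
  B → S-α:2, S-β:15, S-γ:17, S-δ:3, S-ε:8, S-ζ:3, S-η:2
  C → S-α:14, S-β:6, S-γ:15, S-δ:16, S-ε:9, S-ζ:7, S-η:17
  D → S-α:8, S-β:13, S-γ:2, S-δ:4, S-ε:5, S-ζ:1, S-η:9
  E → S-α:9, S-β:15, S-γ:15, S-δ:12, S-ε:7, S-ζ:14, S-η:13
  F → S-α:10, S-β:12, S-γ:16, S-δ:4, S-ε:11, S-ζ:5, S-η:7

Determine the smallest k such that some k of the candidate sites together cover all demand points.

Coverage sets (demand points within 5 of each site):
  A: {S-α, S-β, S-δ, S-η}
  B: {S-α, S-δ, S-ζ, S-η}
  C: {}
  D: {S-γ, S-δ, S-ε, S-ζ}
  E: {}
  F: {S-δ, S-ζ}
No single site covers all 7 demand points.
But {A, D} covers everything, so the minimum is 2.

2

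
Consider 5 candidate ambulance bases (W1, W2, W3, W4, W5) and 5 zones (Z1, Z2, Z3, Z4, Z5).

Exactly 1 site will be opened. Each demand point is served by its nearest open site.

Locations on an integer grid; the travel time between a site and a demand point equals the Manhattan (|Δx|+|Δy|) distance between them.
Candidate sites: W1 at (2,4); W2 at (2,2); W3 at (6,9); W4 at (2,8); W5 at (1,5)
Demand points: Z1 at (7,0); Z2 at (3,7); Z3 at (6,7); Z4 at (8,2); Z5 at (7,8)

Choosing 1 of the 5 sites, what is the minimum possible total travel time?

28

Open {W3}.
  Z1→W3 10, Z2→W3 5, Z3→W3 2, Z4→W3 9, Z5→W3 2  ⇒ total 28.
Compare {W1}: total 37.
Compare {W4}: total 37.
No size-1 selection does better; minimum is 28.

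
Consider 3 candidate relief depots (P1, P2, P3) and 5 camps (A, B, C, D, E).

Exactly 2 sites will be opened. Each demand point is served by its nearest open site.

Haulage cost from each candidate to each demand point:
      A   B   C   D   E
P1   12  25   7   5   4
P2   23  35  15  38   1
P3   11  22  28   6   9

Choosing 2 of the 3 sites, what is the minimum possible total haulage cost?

Open {P1, P3}.
  A→P3 11, B→P3 22, C→P1 7, D→P1 5, E→P1 4  ⇒ total 49.
Compare {P1, P2}: total 50.
Compare {P2, P3}: total 55.

49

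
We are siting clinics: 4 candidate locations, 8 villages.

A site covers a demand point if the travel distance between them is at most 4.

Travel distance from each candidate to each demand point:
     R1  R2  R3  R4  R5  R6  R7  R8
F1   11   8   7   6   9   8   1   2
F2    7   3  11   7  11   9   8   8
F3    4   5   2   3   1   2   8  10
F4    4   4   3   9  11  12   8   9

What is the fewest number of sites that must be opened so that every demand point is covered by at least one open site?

3

Coverage sets (demand points within 4 of each site):
  F1: {R7, R8}
  F2: {R2}
  F3: {R1, R3, R4, R5, R6}
  F4: {R1, R2, R3}
No 2 sites suffice: every size-2 union leaves at least one demand point uncovered.
But {F1, F2, F3} covers everything, so the minimum is 3.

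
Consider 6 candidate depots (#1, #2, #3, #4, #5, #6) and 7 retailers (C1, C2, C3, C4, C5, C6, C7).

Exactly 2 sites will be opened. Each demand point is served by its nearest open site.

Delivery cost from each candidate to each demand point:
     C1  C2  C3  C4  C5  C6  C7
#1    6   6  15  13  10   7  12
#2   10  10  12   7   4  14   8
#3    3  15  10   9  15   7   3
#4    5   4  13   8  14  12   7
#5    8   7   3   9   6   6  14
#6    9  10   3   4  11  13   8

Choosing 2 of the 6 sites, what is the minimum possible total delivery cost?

37

Open {#3, #5}.
  C1→#3 3, C2→#5 7, C3→#5 3, C4→#3 9, C5→#5 6, C6→#5 6, C7→#3 3  ⇒ total 37.
Compare {#4, #5}: total 39.
Compare {#3, #6}: total 41.
No size-2 selection does better; minimum is 37.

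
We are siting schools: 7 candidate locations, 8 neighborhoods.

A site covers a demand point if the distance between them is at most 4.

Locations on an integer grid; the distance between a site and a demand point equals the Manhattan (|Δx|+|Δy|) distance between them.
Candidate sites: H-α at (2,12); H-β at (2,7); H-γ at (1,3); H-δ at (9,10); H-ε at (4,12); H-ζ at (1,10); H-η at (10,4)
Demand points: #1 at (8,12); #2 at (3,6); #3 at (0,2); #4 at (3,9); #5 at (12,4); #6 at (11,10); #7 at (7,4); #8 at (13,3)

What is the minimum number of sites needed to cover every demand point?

4

Coverage sets (demand points within 4 of each site):
  H-α: {#4}
  H-β: {#2, #4}
  H-γ: {#3}
  H-δ: {#1, #6}
  H-ε: {#1, #4}
  H-ζ: {#4}
  H-η: {#5, #7, #8}
No 3 sites suffice: every size-3 union leaves at least one demand point uncovered.
But {H-β, H-γ, H-δ, H-η} covers everything, so the minimum is 4.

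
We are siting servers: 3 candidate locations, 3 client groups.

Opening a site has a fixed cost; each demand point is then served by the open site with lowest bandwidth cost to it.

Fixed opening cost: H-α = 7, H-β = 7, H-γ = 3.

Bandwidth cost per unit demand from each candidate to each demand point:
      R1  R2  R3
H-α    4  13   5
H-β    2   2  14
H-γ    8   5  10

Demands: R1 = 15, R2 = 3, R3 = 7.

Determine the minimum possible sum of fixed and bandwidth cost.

85

Open {H-α, H-β}: assign each demand point to its cheapest open site.
  R1→H-β 15×2=30, R2→H-β 3×2=6, R3→H-α 7×5=35
  bandwidth cost 71, fixed 14 → total 85.
Compare {H-α, H-β, H-γ}: bandwidth cost 71 + fixed 17 = 88.
Compare {H-β, H-γ}: bandwidth cost 106 + fixed 10 = 116.
Compare {H-α, H-γ}: bandwidth cost 110 + fixed 10 = 120.
All other subsets cost ≥ 88. Minimum total cost: 85.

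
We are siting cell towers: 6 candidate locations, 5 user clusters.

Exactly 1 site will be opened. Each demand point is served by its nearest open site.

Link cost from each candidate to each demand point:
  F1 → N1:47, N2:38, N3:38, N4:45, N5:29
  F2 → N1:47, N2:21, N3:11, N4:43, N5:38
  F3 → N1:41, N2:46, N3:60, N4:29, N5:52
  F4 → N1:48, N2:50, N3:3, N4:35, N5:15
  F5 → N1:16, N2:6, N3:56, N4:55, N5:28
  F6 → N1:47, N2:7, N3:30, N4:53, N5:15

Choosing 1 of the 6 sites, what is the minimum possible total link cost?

Open {F4}.
  N1→F4 48, N2→F4 50, N3→F4 3, N4→F4 35, N5→F4 15  ⇒ total 151.
Compare {F6}: total 152.
Compare {F2}: total 160.
No size-1 selection does better; minimum is 151.

151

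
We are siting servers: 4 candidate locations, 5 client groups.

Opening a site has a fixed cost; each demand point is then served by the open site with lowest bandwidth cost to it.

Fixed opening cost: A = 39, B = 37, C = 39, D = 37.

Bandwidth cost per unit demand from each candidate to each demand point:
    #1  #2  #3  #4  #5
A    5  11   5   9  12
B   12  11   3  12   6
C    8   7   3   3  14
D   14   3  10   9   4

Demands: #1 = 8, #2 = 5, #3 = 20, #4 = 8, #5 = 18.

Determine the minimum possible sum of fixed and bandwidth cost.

Open {C, D}: assign each demand point to its cheapest open site.
  #1→C 8×8=64, #2→D 5×3=15, #3→C 20×3=60, #4→C 8×3=24, #5→D 18×4=72
  bandwidth cost 235, fixed 76 → total 311.
Compare {A, C, D}: bandwidth cost 211 + fixed 115 = 326.
Compare {B, C, D}: bandwidth cost 235 + fixed 113 = 348.
Compare {A, B, C, D}: bandwidth cost 211 + fixed 152 = 363.
All other subsets cost ≥ 326. Minimum total cost: 311.

311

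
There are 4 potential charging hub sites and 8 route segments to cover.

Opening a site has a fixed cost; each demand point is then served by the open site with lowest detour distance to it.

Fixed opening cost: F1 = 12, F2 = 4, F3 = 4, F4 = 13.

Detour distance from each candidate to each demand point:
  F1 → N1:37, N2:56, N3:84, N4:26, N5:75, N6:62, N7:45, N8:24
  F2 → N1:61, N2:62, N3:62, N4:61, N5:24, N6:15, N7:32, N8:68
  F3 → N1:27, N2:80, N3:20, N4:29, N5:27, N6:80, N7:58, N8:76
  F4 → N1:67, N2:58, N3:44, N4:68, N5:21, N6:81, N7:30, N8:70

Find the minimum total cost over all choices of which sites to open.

Open {F1, F2, F3}: assign each demand point to its cheapest open site.
  N1→F3 27, N2→F1 56, N3→F3 20, N4→F1 26, N5→F2 24, N6→F2 15, N7→F2 32, N8→F1 24
  detour distance 224, fixed 20 → total 244.
Compare {F1, F2, F3, F4}: detour distance 219 + fixed 33 = 252.
Compare {F1, F2, F4}: detour distance 253 + fixed 29 = 282.
Compare {F2, F3}: detour distance 277 + fixed 8 = 285.
All other subsets cost ≥ 252. Minimum total cost: 244.

244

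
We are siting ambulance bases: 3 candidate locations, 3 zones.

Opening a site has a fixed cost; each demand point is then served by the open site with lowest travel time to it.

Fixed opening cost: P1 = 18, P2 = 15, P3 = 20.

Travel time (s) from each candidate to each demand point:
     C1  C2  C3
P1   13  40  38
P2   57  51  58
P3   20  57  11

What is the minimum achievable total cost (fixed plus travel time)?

102

Open {P1, P3}: assign each demand point to its cheapest open site.
  C1→P1 13, C2→P1 40, C3→P3 11
  travel time 64, fixed 38 → total 102.
Compare {P3}: travel time 88 + fixed 20 = 108.
Compare {P1}: travel time 91 + fixed 18 = 109.
Compare {P2, P3}: travel time 82 + fixed 35 = 117.
All other subsets cost ≥ 108. Minimum total cost: 102.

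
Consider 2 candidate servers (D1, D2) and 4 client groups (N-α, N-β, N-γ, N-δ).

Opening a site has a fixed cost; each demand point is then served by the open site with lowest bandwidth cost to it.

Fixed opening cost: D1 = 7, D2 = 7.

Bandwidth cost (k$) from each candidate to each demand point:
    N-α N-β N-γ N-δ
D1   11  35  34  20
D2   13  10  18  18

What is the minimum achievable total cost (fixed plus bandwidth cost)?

66

Open {D2}: assign each demand point to its cheapest open site.
  N-α→D2 13, N-β→D2 10, N-γ→D2 18, N-δ→D2 18
  bandwidth cost 59, fixed 7 → total 66.
Compare {D1, D2}: bandwidth cost 57 + fixed 14 = 71.
Compare {D1}: bandwidth cost 100 + fixed 7 = 107.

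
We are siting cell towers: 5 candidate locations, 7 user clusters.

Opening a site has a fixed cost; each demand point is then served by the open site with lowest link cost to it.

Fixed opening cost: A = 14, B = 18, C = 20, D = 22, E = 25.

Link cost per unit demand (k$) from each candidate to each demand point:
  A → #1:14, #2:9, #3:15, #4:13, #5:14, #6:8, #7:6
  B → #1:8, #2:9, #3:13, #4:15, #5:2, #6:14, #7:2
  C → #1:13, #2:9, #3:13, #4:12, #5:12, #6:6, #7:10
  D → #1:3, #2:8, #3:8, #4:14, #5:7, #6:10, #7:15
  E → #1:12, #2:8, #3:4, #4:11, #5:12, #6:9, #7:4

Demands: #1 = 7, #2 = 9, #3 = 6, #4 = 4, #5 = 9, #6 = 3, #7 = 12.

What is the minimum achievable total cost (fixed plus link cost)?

295

Open {B, D, E}: assign each demand point to its cheapest open site.
  #1→D 7×3=21, #2→D 9×8=72, #3→E 6×4=24, #4→E 4×11=44, #5→B 9×2=18, #6→E 3×9=27, #7→B 12×2=24
  link cost 230, fixed 65 → total 295.
Compare {A, B, D, E}: link cost 227 + fixed 79 = 306.
Compare {B, C, D, E}: link cost 221 + fixed 85 = 306.
Compare {B, E}: link cost 265 + fixed 43 = 308.
All other subsets cost ≥ 306. Minimum total cost: 295.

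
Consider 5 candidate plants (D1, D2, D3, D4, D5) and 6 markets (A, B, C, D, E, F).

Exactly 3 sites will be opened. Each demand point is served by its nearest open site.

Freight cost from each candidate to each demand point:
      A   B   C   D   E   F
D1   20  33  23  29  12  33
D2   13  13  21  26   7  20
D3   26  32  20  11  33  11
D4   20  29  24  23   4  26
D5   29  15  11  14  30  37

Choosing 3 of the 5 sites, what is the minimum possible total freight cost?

66

Open {D2, D3, D5}.
  A→D2 13, B→D2 13, C→D5 11, D→D3 11, E→D2 7, F→D3 11  ⇒ total 66.
Compare {D2, D3, D4}: total 72.
Compare {D3, D4, D5}: total 72.
No size-3 selection does better; minimum is 66.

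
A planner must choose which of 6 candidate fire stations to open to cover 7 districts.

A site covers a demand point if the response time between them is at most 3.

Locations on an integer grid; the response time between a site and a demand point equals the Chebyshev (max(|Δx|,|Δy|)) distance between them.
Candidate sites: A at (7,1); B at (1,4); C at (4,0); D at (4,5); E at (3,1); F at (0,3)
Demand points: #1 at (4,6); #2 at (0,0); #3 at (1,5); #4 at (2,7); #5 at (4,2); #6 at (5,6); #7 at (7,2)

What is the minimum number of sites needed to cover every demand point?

2

Coverage sets (demand points within 3 of each site):
  A: {#5, #7}
  B: {#1, #3, #4, #5}
  C: {#5, #7}
  D: {#1, #3, #4, #5, #6, #7}
  E: {#2, #5}
  F: {#2, #3}
No single site covers all 7 demand points.
But {D, E} covers everything, so the minimum is 2.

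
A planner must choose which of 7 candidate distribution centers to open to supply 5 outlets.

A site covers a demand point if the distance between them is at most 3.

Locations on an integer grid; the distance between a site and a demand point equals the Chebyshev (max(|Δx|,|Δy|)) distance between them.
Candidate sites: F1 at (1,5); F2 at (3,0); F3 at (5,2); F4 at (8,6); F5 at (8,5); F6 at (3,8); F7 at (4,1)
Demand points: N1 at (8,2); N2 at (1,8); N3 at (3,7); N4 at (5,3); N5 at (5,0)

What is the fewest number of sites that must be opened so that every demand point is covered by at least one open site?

Coverage sets (demand points within 3 of each site):
  F1: {N2, N3}
  F2: {N4, N5}
  F3: {N1, N4, N5}
  F4: {N4}
  F5: {N1, N4}
  F6: {N2, N3}
  F7: {N4, N5}
No single site covers all 5 demand points.
But {F1, F3} covers everything, so the minimum is 2.

2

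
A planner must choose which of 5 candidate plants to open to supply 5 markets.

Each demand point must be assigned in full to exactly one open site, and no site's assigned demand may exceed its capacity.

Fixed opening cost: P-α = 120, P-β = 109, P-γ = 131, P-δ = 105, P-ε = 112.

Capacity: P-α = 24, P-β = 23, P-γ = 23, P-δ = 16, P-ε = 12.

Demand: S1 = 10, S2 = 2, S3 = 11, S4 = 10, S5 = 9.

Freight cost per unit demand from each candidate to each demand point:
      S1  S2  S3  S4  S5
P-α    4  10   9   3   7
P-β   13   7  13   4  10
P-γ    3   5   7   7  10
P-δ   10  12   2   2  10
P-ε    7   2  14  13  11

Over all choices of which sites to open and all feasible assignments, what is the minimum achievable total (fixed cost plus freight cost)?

461

Open {P-α, P-γ}; cheapest assignment that respects the capacities:
  P-α (cap 24, load 19): S4, S5 — cost 10×3 + 9×7 = 93
  P-γ (cap 23, load 23): S1, S2, S3 — cost 10×3 + 2×5 + 11×7 = 117
  Shipping 210, fixed 251 → total 461.
  Any other capacity-feasible assignment to {P-α, P-γ} ships for at least 210.
Compare {P-β, P-γ}: its best feasible assignment gives total 487.
Compare {P-α, P-γ, P-δ}: its best feasible assignment gives total 511.
Every other set of open sites that can feasibly serve all demand totals ≥ 487 even under its best assignment. Minimum: 461.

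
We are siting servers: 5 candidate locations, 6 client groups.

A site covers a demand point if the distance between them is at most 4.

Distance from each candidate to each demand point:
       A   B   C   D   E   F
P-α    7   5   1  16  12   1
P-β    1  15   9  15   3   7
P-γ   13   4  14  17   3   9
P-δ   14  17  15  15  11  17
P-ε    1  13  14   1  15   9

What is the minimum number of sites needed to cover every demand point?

Coverage sets (demand points within 4 of each site):
  P-α: {C, F}
  P-β: {A, E}
  P-γ: {B, E}
  P-δ: {}
  P-ε: {A, D}
No 2 sites suffice: every size-2 union leaves at least one demand point uncovered.
But {P-α, P-γ, P-ε} covers everything, so the minimum is 3.

3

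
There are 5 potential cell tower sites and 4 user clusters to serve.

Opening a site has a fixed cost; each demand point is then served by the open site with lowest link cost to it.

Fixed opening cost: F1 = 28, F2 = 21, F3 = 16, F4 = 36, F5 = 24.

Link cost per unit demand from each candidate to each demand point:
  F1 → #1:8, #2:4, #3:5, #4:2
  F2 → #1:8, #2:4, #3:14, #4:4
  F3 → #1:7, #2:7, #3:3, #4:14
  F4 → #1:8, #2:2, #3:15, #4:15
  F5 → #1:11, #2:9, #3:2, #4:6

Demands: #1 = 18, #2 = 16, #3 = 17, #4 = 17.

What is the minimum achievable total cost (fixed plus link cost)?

319

Open {F1, F3}: assign each demand point to its cheapest open site.
  #1→F3 18×7=126, #2→F1 16×4=64, #3→F3 17×3=51, #4→F1 17×2=34
  link cost 275, fixed 44 → total 319.
Compare {F1, F3, F4}: link cost 243 + fixed 80 = 323.
Compare {F1, F3, F5}: link cost 258 + fixed 68 = 326.
Compare {F1, F5}: link cost 276 + fixed 52 = 328.
All other subsets cost ≥ 323. Minimum total cost: 319.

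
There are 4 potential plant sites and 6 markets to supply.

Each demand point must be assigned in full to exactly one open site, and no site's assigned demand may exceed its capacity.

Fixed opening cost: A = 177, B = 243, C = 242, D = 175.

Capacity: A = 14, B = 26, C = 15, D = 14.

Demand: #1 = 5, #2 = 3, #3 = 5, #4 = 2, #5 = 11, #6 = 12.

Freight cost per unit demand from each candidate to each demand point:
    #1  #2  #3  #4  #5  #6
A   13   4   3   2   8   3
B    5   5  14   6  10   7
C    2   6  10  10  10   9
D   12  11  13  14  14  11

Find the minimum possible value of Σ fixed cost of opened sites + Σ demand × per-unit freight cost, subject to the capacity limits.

Open {A, B}; cheapest assignment that respects the capacities:
  A (cap 14, load 14): #4, #6 — cost 2×2 + 12×3 = 40
  B (cap 26, load 24): #1, #2, #3, #5 — cost 5×5 + 3×5 + 5×14 + 11×10 = 220
  Shipping 260, fixed 420 → total 680.
  Any other capacity-feasible assignment to {A, B} ships for at least 260.
Compare {B, C}: its best feasible assignment gives total 769.
Compare {B, D}: its best feasible assignment gives total 780.
Every other set of open sites that can feasibly serve all demand totals ≥ 769 even under its best assignment. Minimum: 680.

680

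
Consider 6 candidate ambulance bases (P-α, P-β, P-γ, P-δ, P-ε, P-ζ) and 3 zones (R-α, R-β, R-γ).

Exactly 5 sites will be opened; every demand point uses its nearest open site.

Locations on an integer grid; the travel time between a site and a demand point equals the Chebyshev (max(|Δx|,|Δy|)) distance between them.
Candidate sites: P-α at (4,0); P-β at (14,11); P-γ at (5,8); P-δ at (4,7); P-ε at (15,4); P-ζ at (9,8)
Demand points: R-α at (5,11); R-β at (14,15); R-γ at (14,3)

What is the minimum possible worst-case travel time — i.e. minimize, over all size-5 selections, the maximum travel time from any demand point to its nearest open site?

Open {P-α, P-β, P-γ, P-δ, P-ε}.
  Farthest demand point is R-β at travel time 4 (to P-β); all others are ≤ 4.
With {P-α, P-β, P-γ, P-ε, P-ζ} the worst case is 4.
With {P-α, P-β, P-δ, P-ε, P-ζ} the worst case is 4.
No size-5 selection achieves below 4.

4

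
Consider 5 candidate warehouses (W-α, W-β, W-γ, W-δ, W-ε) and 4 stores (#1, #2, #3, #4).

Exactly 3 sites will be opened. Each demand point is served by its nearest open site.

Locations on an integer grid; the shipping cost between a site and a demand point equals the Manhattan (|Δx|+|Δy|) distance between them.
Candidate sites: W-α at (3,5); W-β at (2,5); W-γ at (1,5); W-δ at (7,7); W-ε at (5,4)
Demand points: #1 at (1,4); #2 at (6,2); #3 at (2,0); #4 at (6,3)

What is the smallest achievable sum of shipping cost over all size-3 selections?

11

Open {W-β, W-γ, W-ε}.
  #1→W-γ 1, #2→W-ε 3, #3→W-β 5, #4→W-ε 2  ⇒ total 11.
Compare {W-α, W-β, W-ε}: total 12.
Compare {W-α, W-γ, W-ε}: total 12.
No size-3 selection does better; minimum is 11.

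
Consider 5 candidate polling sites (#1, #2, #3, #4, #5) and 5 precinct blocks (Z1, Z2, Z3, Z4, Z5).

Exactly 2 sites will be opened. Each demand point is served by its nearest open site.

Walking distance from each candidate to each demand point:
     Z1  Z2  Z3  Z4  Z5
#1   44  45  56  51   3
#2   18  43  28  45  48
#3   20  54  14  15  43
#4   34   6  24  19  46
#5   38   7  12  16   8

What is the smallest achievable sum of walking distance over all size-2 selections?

Open {#2, #5}.
  Z1→#2 18, Z2→#5 7, Z3→#5 12, Z4→#5 16, Z5→#5 8  ⇒ total 61.
Compare {#3, #5}: total 62.
Compare {#1, #5}: total 76.
No size-2 selection does better; minimum is 61.

61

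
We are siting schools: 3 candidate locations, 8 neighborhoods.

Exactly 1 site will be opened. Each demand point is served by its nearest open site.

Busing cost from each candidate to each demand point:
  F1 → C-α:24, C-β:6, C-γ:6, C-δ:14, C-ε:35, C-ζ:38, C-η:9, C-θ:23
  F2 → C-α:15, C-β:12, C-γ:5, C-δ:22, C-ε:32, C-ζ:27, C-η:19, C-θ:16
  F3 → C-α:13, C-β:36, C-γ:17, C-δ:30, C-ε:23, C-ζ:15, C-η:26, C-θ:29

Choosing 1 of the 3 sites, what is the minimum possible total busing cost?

Open {F2}.
  C-α→F2 15, C-β→F2 12, C-γ→F2 5, C-δ→F2 22, C-ε→F2 32, C-ζ→F2 27, C-η→F2 19, C-θ→F2 16  ⇒ total 148.
Compare {F1}: total 155.
Compare {F3}: total 189.

148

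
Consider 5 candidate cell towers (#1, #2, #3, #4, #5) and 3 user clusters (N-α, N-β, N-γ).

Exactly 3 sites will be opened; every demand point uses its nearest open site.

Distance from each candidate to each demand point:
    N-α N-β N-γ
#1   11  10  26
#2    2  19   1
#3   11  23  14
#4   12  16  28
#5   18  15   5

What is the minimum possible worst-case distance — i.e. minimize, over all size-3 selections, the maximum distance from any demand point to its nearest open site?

10

Open {#1, #2, #3}.
  Farthest demand point is N-β at distance 10 (to #1); all others are ≤ 10.
With {#1, #2, #4} the worst case is 10.
With {#1, #2, #5} the worst case is 10.
No size-3 selection achieves below 10.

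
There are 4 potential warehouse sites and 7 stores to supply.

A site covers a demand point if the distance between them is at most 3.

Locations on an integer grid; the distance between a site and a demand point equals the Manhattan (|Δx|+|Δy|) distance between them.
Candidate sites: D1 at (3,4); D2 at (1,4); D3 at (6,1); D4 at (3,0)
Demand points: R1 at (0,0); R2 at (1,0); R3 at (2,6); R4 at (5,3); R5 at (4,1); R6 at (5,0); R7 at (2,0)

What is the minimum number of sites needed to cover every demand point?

2

Coverage sets (demand points within 3 of each site):
  D1: {R3, R4}
  D2: {R3}
  D3: {R4, R5, R6}
  D4: {R1, R2, R5, R6, R7}
No single site covers all 7 demand points.
But {D1, D4} covers everything, so the minimum is 2.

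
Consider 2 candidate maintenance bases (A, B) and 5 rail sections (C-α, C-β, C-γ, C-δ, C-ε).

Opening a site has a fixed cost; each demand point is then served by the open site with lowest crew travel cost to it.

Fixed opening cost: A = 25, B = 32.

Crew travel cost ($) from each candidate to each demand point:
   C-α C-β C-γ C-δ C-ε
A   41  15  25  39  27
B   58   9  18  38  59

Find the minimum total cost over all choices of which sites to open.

Open {A}: assign each demand point to its cheapest open site.
  C-α→A 41, C-β→A 15, C-γ→A 25, C-δ→A 39, C-ε→A 27
  crew travel cost 147, fixed 25 → total 172.
Compare {A, B}: crew travel cost 133 + fixed 57 = 190.
Compare {B}: crew travel cost 182 + fixed 32 = 214.

172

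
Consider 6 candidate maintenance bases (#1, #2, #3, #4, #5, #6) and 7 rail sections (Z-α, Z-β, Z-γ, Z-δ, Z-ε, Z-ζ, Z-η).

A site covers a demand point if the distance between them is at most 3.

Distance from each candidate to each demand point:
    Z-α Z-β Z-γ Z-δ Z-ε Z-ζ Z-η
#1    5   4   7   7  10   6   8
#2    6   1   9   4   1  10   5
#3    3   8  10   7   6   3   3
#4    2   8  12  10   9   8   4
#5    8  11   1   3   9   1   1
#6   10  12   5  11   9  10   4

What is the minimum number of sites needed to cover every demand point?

Coverage sets (demand points within 3 of each site):
  #1: {}
  #2: {Z-β, Z-ε}
  #3: {Z-α, Z-ζ, Z-η}
  #4: {Z-α}
  #5: {Z-γ, Z-δ, Z-ζ, Z-η}
  #6: {}
No 2 sites suffice: every size-2 union leaves at least one demand point uncovered.
But {#2, #3, #5} covers everything, so the minimum is 3.

3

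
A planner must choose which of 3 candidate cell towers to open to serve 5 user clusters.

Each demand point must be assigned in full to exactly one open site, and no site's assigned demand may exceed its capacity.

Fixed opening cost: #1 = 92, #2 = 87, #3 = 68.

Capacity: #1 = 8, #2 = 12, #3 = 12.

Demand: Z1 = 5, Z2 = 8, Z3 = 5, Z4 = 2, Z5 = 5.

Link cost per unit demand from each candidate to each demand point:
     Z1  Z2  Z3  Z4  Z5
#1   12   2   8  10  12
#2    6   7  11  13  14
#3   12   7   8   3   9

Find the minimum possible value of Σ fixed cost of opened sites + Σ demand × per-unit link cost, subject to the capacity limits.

Open {#1, #2, #3}; cheapest assignment that respects the capacities:
  #1 (cap 8, load 8): Z2 — cost 8×2 = 16
  #2 (cap 12, load 5): Z1 — cost 5×6 = 30
  #3 (cap 12, load 12): Z3, Z4, Z5 — cost 5×8 + 2×3 + 5×9 = 91
  Shipping 137, fixed 247 → total 384.
  Any other capacity-feasible assignment to {#1, #2, #3} ships for at least 137.
Total demand is 25 and no other set of sites has combined capacity ≥ 25, so {#1, #2, #3} is the only feasible choice of open sites. Minimum: 384.

384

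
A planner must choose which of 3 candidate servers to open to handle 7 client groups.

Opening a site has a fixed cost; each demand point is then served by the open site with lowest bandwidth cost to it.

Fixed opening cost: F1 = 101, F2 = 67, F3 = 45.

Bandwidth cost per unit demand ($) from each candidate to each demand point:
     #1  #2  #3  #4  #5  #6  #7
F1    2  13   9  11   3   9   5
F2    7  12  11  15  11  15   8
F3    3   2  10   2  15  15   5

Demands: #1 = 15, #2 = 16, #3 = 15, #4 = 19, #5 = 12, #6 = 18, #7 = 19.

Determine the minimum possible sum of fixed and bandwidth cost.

Open {F1, F3}: assign each demand point to its cheapest open site.
  #1→F1 15×2=30, #2→F3 16×2=32, #3→F1 15×9=135, #4→F3 19×2=38, #5→F1 12×3=36, #6→F1 18×9=162, #7→F1 19×5=95
  bandwidth cost 528, fixed 146 → total 674.
Compare {F1, F2, F3}: bandwidth cost 528 + fixed 213 = 741.
Compare {F3}: bandwidth cost 810 + fixed 45 = 855.
Compare {F2, F3}: bandwidth cost 762 + fixed 112 = 874.
All other subsets cost ≥ 741. Minimum total cost: 674.

674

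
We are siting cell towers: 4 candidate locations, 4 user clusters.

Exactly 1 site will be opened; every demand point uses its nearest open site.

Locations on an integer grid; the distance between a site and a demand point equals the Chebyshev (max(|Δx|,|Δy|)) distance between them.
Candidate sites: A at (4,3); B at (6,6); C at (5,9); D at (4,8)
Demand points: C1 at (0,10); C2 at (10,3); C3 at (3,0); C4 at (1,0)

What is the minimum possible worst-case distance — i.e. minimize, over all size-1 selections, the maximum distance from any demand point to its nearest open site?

Open {B}.
  Farthest demand point is C1 at distance 6 (to B); all others are ≤ 6.
With {A} the worst case is 7.
With {D} the worst case is 8.
No size-1 selection achieves below 6.

6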